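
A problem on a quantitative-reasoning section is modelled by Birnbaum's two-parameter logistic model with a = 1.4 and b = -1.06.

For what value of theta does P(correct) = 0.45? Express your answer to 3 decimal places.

-1.203

P(theta) = 1 / (1 + exp(−a(theta − b)))
logit = ln(0.4500/0.5500) = -0.2007
theta = b + logit/(a) = -1.06 + (-0.2007)/1.4000 = -1.2033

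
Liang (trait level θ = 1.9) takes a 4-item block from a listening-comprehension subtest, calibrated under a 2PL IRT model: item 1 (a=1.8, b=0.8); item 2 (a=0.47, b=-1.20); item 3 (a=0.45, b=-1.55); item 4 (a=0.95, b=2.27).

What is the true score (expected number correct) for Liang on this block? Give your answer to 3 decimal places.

2.928

P(θ) = 1 / (1 + exp(−a(θ − b)))
P_1 = 1/(1+e^{-1.9800}) = 0.8787
P_2 = 1/(1+e^{-1.4570}) = 0.8111
P_3 = 1/(1+e^{-1.5525}) = 0.8253
P_4 = 1/(1+e^{0.3515}) = 0.4130
E[score] = 0.8787 + 0.8111 + 0.8253 + 0.4130 = 2.9280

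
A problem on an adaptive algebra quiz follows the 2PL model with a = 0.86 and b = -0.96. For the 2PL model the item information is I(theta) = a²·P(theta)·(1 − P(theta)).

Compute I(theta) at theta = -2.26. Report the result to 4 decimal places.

0.1373

P = 1/(1+e^{1.1180}) = 0.2464
P(1−P) = 0.2464 × 0.7536 = 0.1857
I = a² × P(1−P) = 0.86² × 0.1857 = 0.13733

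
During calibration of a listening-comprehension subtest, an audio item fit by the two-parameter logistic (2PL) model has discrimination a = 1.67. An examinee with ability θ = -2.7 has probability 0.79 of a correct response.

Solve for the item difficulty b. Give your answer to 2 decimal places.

-3.49

P(θ) = 1 / (1 + exp(−a(θ − b)))
logit(0.79) = ln(0.79/0.21) = 1.3249
b = θ − logit/(a) = -2.7 − 1.3249/1.6700 = -3.4934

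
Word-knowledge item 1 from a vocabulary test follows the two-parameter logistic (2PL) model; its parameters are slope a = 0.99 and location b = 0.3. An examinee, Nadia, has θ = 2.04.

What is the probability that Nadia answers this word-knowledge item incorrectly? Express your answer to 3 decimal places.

0.152

P(θ) = 1 / (1 + exp(−a(θ − b)))
Exponent: 0.99 × (2.04 − 0.3) = 1.7226
1/(1 + e^{-1.7226}) = 0.8485
P(incorrect) = 1 − 0.8485 = 0.1515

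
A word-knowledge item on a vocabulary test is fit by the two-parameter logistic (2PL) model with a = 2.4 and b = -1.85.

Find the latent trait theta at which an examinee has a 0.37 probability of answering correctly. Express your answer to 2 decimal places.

-2.07

P(theta) = 1 / (1 + exp(−a(theta − b)))
logit = ln(0.3700/0.6300) = -0.5322
theta = b + logit/(a) = -1.85 + (-0.5322)/2.4000 = -2.0718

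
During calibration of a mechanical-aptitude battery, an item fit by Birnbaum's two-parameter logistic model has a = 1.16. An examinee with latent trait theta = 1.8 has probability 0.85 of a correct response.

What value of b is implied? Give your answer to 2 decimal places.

0.30

P(theta) = 1 / (1 + exp(−a(theta − b)))
logit(0.85) = ln(0.85/0.15) = 1.7346
b = theta − logit/(a) = 1.8 − 1.7346/1.1600 = 0.3047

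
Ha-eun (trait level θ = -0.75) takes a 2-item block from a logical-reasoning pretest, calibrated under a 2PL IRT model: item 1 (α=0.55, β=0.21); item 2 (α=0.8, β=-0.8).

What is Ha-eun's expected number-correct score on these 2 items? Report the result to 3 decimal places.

0.881

P(θ) = 1 / (1 + exp(−α(θ − β)))
P_1 = 1/(1+e^{0.5280}) = 0.3710
P_2 = 1/(1+e^{-0.0400}) = 0.5100
E[score] = 0.3710 + 0.5100 = 0.8810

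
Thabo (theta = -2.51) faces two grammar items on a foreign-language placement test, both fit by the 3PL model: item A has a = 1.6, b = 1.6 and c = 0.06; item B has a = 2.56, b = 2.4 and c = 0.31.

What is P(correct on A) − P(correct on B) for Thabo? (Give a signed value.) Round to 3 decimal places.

P(theta) = c + (1 − c) · 1 / (1 + exp(−a(theta − b)))
P_A = 0.0613
P_B = 0.3100
P_A − P_B = -0.2487

-0.249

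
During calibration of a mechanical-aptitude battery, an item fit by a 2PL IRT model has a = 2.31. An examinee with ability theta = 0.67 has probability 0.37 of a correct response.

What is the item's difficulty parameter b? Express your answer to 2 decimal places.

P(theta) = 1 / (1 + exp(−a(theta − b)))
logit(0.37) = ln(0.37/0.63) = -0.5322
b = theta − logit/(a) = 0.67 − (-0.5322)/2.3100 = 0.9004

0.90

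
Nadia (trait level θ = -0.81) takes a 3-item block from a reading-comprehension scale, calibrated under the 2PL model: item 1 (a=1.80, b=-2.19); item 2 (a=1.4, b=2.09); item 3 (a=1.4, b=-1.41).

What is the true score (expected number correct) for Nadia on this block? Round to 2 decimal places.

P(θ) = 1 / (1 + exp(−a(θ − b)))
P_1 = 1/(1+e^{-2.4840}) = 0.9230
P_2 = 1/(1+e^{4.0600}) = 0.0170
P_3 = 1/(1+e^{-0.8400}) = 0.6985
E[score] = 0.9230 + 0.0170 + 0.6985 = 1.6384

1.64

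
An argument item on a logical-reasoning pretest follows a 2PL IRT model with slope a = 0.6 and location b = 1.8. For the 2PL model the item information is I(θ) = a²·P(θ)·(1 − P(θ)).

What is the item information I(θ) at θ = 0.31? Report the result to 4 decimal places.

0.0742

P = 1/(1+e^{0.8940}) = 0.2903
P(1−P) = 0.2903 × 0.7097 = 0.2060
I = a² × P(1−P) = 0.6² × 0.2060 = 0.07417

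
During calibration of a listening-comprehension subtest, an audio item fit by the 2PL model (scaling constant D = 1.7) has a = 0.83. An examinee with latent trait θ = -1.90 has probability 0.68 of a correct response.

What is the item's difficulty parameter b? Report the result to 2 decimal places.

-2.43

P(θ) = 1 / (1 + exp(−D·a(θ − b)))
logit(0.68) = ln(0.68/0.32) = 0.7538
b = θ − logit/(1.7·a) = -1.90 − 0.7538/1.4110 = -2.4342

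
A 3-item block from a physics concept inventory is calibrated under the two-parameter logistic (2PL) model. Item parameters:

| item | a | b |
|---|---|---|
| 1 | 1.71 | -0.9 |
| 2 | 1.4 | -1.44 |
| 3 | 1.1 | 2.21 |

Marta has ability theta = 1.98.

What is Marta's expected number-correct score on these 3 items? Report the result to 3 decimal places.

2.422

P(theta) = 1 / (1 + exp(−a(theta − b)))
P_1 = 1/(1+e^{-4.9248}) = 0.9928
P_2 = 1/(1+e^{-4.7880}) = 0.9917
P_3 = 1/(1+e^{0.2530}) = 0.4371
E[score] = 0.9928 + 0.9917 + 0.4371 = 2.4216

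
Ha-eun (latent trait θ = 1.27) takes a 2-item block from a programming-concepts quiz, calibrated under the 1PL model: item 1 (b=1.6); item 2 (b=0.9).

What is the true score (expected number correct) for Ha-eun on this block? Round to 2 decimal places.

P(θ) = 1 / (1 + exp(−(θ − b)))
P_1 = 1/(1+e^{0.3300}) = 0.4182
P_2 = 1/(1+e^{-0.3700}) = 0.5915
E[score] = 0.4182 + 0.5915 = 1.0097

1.01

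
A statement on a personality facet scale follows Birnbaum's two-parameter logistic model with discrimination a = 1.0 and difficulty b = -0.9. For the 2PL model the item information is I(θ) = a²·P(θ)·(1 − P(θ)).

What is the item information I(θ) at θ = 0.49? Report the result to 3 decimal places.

P = 1/(1+e^{-1.3900}) = 0.8006
P(1−P) = 0.8006 × 0.1994 = 0.1596
I = a² × P(1−P) = 1.0² × 0.1596 = 0.15964

0.160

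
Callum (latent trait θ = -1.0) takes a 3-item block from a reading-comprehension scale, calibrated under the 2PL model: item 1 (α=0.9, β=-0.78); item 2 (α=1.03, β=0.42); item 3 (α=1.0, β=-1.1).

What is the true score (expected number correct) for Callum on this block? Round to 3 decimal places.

1.164

P(θ) = 1 / (1 + exp(−α(θ − β)))
P_1 = 1/(1+e^{0.1980}) = 0.4507
P_2 = 1/(1+e^{1.4626}) = 0.1881
P_3 = 1/(1+e^{-0.1000}) = 0.5250
E[score] = 0.4507 + 0.1881 + 0.5250 = 1.1637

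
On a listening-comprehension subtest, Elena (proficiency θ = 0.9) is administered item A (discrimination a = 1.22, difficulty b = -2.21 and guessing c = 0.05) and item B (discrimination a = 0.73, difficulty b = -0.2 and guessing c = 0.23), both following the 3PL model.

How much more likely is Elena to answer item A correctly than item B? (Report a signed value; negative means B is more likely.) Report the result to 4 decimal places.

P(θ) = c + (1 − c) · 1 / (1 + exp(−a(θ − b)))
P_A = 0.9791
P_B = 0.7618
P_A − P_B = 0.2173

0.2173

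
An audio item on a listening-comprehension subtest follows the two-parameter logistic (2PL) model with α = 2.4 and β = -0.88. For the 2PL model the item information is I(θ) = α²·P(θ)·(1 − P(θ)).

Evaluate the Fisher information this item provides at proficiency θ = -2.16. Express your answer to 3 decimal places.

0.244

P = 1/(1+e^{3.0720}) = 0.0443
P(1−P) = 0.0443 × 0.9557 = 0.0423
I = α² × P(1−P) = 2.4² × 0.0423 = 0.24374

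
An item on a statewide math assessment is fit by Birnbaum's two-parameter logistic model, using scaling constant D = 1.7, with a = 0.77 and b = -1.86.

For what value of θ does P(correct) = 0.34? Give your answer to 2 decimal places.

-2.37

P(θ) = 1 / (1 + exp(−D·a(θ − b)))
logit = ln(0.3400/0.6600) = -0.6633
θ = b + logit/(1.7·a) = -1.86 + (-0.6633)/1.3090 = -2.3667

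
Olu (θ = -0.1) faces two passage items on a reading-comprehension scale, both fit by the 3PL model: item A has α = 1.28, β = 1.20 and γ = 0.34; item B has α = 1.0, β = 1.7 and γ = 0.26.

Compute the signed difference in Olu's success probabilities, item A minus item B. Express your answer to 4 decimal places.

0.0801

P(θ) = γ + (1 − γ) · 1 / (1 + exp(−α(θ − β)))
P_A = 0.4451
P_B = 0.3650
P_A − P_B = 0.0801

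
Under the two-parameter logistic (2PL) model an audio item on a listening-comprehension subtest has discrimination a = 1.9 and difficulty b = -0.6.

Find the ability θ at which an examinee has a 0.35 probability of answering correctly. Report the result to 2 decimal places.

-0.93

P(θ) = 1 / (1 + exp(−a(θ − b)))
logit = ln(0.3500/0.6500) = -0.6190
θ = b + logit/(a) = -0.6 + (-0.6190)/1.9000 = -0.9258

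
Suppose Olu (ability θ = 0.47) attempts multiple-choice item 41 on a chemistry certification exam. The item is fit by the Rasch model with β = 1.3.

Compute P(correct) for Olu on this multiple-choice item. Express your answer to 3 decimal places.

0.304

P(θ) = 1 / (1 + exp(−(θ − β)))
Exponent: (0.47 − 1.3) = -0.8300
1/(1 + e^{0.8300}) = 0.3036
P = 0.3036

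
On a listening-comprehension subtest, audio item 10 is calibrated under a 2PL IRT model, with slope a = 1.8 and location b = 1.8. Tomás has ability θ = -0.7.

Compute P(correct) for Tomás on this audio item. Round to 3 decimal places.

P(θ) = 1 / (1 + exp(−a(θ − b)))
Exponent: 1.8 × (-0.7 − 1.8) = -4.5000
1/(1 + e^{4.5000}) = 0.0110

0.011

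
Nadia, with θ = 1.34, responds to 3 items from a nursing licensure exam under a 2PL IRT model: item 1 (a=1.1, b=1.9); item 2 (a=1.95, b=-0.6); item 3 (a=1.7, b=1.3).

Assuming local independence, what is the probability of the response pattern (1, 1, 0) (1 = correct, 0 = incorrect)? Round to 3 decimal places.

P(θ) = 1 / (1 + exp(−a(θ − b)))
P_1 = 1/(1+e^{0.6160}) = 0.3507
P_2 = 1/(1+e^{-3.7830}) = 0.9778
P_3 = 1/(1+e^{-0.0680}) = 0.5170
L = P_1 × P_2 × (1−P_3) = 0.3507 × 0.9778 × 0.4830 = 0.16562

0.166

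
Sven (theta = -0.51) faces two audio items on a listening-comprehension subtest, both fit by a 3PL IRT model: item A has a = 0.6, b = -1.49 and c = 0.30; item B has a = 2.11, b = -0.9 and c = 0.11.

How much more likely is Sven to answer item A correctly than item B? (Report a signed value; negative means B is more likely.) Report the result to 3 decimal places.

0.022

P(theta) = c + (1 − c) · 1 / (1 + exp(−a(theta − b)))
P_A = 0.7500
P_B = 0.7284
P_A − P_B = 0.0216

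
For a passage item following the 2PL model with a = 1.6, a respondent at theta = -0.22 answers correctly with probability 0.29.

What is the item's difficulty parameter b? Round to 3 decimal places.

0.340

P(theta) = 1 / (1 + exp(−a(theta − b)))
logit(0.29) = ln(0.29/0.71) = -0.8954
b = theta − logit/(a) = -0.22 − (-0.8954)/1.6000 = 0.3396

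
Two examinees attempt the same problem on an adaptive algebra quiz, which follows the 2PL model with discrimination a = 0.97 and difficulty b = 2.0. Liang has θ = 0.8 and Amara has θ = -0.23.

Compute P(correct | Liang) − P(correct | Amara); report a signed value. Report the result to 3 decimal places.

P(θ) = 1 / (1 + exp(−a(θ − b)))
P(Liang) = 0.2379  [exponent -1.1640]
P(Amara) = 0.1031  [exponent -2.1631]
Difference = 0.2379 − 0.1031 = 0.1348

0.135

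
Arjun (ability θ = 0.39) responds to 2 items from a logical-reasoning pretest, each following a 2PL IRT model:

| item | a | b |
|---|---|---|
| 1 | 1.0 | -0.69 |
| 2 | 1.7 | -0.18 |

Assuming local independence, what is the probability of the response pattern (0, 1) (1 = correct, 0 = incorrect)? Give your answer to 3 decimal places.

0.184

P(θ) = 1 / (1 + exp(−a(θ − b)))
P_1 = 1/(1+e^{-1.0800}) = 0.7465
P_2 = 1/(1+e^{-0.9690}) = 0.7249
L = (1−P_1) × P_2 = 0.2535 × 0.7249 = 0.18377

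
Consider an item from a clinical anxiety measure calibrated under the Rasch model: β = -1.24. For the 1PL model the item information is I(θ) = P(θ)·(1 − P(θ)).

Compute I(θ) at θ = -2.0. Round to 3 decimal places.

0.217

P = 1/(1+e^{0.7600}) = 0.3186
P(1−P) = 0.3186 × 0.6814 = 0.2171
I = P(1−P) = 0.21711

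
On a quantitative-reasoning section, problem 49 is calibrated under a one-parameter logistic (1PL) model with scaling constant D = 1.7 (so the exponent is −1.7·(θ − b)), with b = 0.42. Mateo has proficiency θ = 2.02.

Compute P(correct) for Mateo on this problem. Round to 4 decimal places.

P(θ) = 1 / (1 + exp(−D·(θ − b)))
Exponent: 1.7 × (2.02 − 0.42) = 2.7200
1/(1 + e^{-2.7200}) = 0.9382
P = 0.9382

0.9382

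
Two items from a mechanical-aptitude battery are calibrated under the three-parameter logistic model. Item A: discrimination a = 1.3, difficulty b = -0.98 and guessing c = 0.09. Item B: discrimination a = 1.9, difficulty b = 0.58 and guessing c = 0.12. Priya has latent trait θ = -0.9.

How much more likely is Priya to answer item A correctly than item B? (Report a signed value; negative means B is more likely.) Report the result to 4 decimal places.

P(θ) = c + (1 − c) · 1 / (1 + exp(−a(θ − b)))
P_A = 0.5686
P_B = 0.1699
P_A − P_B = 0.3988

0.3988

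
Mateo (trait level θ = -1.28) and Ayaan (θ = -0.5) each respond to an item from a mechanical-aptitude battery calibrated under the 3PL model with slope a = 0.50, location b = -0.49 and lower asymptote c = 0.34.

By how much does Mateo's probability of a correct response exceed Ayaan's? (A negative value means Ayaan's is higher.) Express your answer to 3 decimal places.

-0.064

P(θ) = c + (1 − c) · 1 / (1 + exp(−a(θ − b)))
P(Mateo) = 0.6057  [exponent -0.3950]
P(Ayaan) = 0.6692  [exponent -0.0050]
Difference = 0.6057 − 0.6692 = -0.0635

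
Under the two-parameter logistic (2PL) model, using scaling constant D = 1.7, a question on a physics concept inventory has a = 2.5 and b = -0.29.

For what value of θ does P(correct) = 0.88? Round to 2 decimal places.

0.18

P(θ) = 1 / (1 + exp(−D·a(θ − b)))
logit = ln(0.8800/0.1200) = 1.9924
θ = b + logit/(1.7·a) = -0.29 + 1.9924/4.2500 = 0.1788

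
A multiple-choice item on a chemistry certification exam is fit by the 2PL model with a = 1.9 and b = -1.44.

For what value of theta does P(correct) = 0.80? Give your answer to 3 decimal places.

P(theta) = 1 / (1 + exp(−a(theta − b)))
logit = ln(0.8000/0.2000) = 1.3863
theta = b + logit/(a) = -1.44 + 1.3863/1.9000 = -0.7104

-0.710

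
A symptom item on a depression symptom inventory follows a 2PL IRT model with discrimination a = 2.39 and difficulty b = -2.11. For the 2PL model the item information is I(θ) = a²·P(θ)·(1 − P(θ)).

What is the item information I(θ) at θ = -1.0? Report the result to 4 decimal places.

P = 1/(1+e^{-2.6529}) = 0.9342
P(1−P) = 0.9342 × 0.0658 = 0.0615
I = a² × P(1−P) = 2.39² × 0.0615 = 0.35118

0.3512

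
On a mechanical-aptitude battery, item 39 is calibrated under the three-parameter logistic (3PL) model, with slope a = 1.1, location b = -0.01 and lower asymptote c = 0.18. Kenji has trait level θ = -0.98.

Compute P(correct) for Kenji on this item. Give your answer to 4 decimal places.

P(θ) = c + (1 − c) · 1 / (1 + exp(−a(θ − b)))
Exponent: 1.1 × (-0.98 − (-0.01)) = -1.0670
1/(1 + e^{1.0670}) = 0.2560
P = 0.18 + 0.82 × 0.2560 = 0.3899

0.3899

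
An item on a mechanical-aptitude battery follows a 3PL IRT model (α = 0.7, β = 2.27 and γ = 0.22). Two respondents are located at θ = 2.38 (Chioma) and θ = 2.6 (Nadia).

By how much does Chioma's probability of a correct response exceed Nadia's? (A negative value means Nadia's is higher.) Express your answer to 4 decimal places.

P(θ) = γ + (1 − γ) · 1 / (1 + exp(−α(θ − β)))
P(Chioma) = 0.6250  [exponent 0.0770]
P(Nadia) = 0.6548  [exponent 0.2310]
Difference = 0.6250 − 0.6548 = -0.0298

-0.0298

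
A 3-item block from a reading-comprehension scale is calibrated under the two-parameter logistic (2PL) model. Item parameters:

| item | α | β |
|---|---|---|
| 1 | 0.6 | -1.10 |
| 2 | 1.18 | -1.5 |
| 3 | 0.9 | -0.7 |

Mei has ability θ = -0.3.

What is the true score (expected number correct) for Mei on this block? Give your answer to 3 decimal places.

2.011

P(θ) = 1 / (1 + exp(−α(θ − β)))
P_1 = 1/(1+e^{-0.4800}) = 0.6177
P_2 = 1/(1+e^{-1.4160}) = 0.8047
P_3 = 1/(1+e^{-0.3600}) = 0.5890
E[score] = 0.6177 + 0.8047 + 0.5890 = 2.0115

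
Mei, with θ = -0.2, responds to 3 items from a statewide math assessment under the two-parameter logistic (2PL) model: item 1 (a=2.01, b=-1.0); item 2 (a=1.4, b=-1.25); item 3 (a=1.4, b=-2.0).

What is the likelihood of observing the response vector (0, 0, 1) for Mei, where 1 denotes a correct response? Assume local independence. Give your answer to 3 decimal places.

0.029

P(θ) = 1 / (1 + exp(−a(θ − b)))
P_1 = 1/(1+e^{-1.6080}) = 0.8331
P_2 = 1/(1+e^{-1.4700}) = 0.8131
P_3 = 1/(1+e^{-2.5200}) = 0.9255
L = (1−P_1) × (1−P_2) × P_3 = 0.1669 × 0.1869 × 0.9255 = 0.02887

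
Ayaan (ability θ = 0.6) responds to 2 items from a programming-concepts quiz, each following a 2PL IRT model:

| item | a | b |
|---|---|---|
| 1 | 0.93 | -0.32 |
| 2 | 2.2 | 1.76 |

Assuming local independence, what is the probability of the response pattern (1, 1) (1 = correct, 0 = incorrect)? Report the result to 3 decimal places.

P(θ) = 1 / (1 + exp(−a(θ − b)))
P_1 = 1/(1+e^{-0.8556}) = 0.7017
P_2 = 1/(1+e^{2.5520}) = 0.0723
L = P_1 × P_2 = 0.7017 × 0.0723 = 0.05073

0.051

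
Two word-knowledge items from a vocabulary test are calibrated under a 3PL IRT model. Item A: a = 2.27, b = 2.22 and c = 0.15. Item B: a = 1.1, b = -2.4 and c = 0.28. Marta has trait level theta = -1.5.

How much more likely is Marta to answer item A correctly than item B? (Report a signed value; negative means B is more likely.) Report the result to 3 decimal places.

-0.655

P(theta) = c + (1 − c) · 1 / (1 + exp(−a(theta − b)))
P_A = 0.1502
P_B = 0.8049
P_A − P_B = -0.6548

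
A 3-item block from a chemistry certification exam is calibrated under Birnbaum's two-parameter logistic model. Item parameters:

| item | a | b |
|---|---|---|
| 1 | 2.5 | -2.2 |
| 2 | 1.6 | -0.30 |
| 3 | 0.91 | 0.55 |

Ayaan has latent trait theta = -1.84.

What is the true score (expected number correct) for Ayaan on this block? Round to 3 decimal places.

0.891

P(theta) = 1 / (1 + exp(−a(theta − b)))
P_1 = 1/(1+e^{-0.9000}) = 0.7109
P_2 = 1/(1+e^{2.4640}) = 0.0784
P_3 = 1/(1+e^{2.1749}) = 0.1020
E[score] = 0.7109 + 0.0784 + 0.1020 = 0.8914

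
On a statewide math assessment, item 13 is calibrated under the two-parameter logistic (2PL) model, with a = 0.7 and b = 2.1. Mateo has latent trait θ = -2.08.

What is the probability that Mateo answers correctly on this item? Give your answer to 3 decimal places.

P(θ) = 1 / (1 + exp(−a(θ − b)))
Exponent: 0.7 × (-2.08 − 2.1) = -2.9260
1/(1 + e^{2.9260}) = 0.0509

0.051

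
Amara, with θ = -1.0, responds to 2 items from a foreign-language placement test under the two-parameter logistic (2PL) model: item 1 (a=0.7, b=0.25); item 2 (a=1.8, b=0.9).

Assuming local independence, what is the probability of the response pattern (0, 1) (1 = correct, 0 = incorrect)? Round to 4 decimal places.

0.0224

P(θ) = 1 / (1 + exp(−a(θ − b)))
P_1 = 1/(1+e^{0.8750}) = 0.2942
P_2 = 1/(1+e^{3.4200}) = 0.0317
L = (1−P_1) × P_2 = 0.7058 × 0.0317 = 0.02236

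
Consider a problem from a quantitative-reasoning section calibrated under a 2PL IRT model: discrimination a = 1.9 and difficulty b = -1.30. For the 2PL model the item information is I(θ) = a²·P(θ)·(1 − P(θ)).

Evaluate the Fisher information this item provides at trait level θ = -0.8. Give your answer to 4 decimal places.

P = 1/(1+e^{-0.9500}) = 0.7211
P(1−P) = 0.7211 × 0.2789 = 0.2011
I = a² × P(1−P) = 1.9² × 0.2011 = 0.72600

0.7260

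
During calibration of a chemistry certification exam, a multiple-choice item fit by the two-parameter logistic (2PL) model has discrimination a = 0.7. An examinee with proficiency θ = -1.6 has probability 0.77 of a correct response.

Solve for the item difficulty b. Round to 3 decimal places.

P(θ) = 1 / (1 + exp(−a(θ − b)))
logit(0.77) = ln(0.77/0.23) = 1.2083
b = θ − logit/(a) = -1.6 − 1.2083/0.7000 = -3.3262

-3.326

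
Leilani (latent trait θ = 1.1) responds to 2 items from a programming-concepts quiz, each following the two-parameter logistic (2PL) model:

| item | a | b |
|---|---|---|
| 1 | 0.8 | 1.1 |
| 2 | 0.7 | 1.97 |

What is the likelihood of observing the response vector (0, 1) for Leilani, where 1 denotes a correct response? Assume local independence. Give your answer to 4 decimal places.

0.1761

P(θ) = 1 / (1 + exp(−a(θ − b)))
P_1 = 1/(1+e^{0.0000}) = 0.5000
P_2 = 1/(1+e^{0.6090}) = 0.3523
L = (1−P_1) × P_2 = 0.5000 × 0.3523 = 0.17614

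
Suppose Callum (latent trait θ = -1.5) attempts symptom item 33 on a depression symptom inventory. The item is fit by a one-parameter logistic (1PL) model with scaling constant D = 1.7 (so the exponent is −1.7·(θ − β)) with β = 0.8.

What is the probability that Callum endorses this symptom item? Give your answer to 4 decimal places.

P(θ) = 1 / (1 + exp(−D·(θ − β)))
Exponent: 1.7 × (-1.5 − 0.8) = -3.9100
1/(1 + e^{3.9100}) = 0.0196
P = 0.0196

0.0196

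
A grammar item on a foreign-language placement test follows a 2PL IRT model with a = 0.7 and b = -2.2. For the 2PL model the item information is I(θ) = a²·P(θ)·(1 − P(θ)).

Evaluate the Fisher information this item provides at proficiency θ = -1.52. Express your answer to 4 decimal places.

0.1158

P = 1/(1+e^{-0.4760}) = 0.6168
P(1−P) = 0.6168 × 0.3832 = 0.2364
I = a² × P(1−P) = 0.7² × 0.2364 = 0.11581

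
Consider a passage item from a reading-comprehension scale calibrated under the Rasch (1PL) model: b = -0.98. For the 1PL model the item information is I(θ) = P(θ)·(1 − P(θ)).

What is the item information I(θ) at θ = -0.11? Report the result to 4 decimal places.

P = 1/(1+e^{-0.8700}) = 0.7047
P(1−P) = 0.7047 × 0.2953 = 0.2081
I = P(1−P) = 0.20808

0.2081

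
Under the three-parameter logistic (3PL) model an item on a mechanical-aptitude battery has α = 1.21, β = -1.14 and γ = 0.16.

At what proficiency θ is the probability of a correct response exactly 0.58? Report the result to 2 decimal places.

-1.14

P(θ) = γ + (1 − γ) · 1 / (1 + exp(−α(θ − β)))
Remove guessing floor: (0.58 − 0.16)/(1 − 0.16) = 0.5000
logit = ln(0.5000/0.5000) = 0.0000
θ = β + logit/(α) = -1.14 + 0.0000/1.2100 = -1.1400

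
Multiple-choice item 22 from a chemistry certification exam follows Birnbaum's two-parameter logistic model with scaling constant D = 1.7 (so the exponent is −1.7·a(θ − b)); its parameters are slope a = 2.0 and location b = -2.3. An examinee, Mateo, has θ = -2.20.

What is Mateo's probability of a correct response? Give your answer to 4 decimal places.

P(θ) = 1 / (1 + exp(−D·a(θ − b)))
Exponent: 1.7 × 2.0 × (-2.20 − (-2.3)) = 0.3400
1/(1 + e^{-0.3400}) = 0.5842
P = 0.5842

0.5842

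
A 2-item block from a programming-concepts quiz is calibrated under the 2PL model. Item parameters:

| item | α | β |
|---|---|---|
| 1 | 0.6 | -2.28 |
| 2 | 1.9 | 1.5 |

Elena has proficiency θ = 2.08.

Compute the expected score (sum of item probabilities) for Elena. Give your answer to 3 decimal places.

P(θ) = 1 / (1 + exp(−α(θ − β)))
P_1 = 1/(1+e^{-2.6160}) = 0.9319
P_2 = 1/(1+e^{-1.1020}) = 0.7506
E[score] = 0.9319 + 0.7506 = 1.6825

1.683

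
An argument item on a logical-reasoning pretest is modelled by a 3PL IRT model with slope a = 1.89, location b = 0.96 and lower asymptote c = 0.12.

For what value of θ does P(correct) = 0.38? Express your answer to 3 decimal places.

P(θ) = c + (1 − c) · 1 / (1 + exp(−a(θ − b)))
Remove guessing floor: (0.38 − 0.12)/(1 − 0.12) = 0.2955
logit = ln(0.2955/0.7045) = -0.8690
θ = b + logit/(a) = 0.96 + (-0.8690)/1.8900 = 0.5002

0.500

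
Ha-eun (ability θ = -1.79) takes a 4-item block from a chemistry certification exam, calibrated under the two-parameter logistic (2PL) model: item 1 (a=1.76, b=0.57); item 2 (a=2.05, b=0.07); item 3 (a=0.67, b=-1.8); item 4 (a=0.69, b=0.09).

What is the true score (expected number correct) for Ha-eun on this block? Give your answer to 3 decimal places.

P(θ) = 1 / (1 + exp(−a(θ − b)))
P_1 = 1/(1+e^{4.1536}) = 0.0155
P_2 = 1/(1+e^{3.8130}) = 0.0216
P_3 = 1/(1+e^{-0.0067}) = 0.5017
P_4 = 1/(1+e^{1.2972}) = 0.2146
E[score] = 0.0155 + 0.0216 + 0.5017 + 0.2146 = 0.7534

0.753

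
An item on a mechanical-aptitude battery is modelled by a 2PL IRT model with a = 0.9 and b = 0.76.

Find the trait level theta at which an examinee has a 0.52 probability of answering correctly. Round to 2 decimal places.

P(theta) = 1 / (1 + exp(−a(theta − b)))
logit = ln(0.5200/0.4800) = 0.0800
theta = b + logit/(a) = 0.76 + 0.0800/0.9000 = 0.8489

0.85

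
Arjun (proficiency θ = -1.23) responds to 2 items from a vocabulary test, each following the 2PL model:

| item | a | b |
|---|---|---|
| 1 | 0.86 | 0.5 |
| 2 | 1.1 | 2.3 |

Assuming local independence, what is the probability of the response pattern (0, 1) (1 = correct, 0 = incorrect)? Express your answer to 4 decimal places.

0.0165

P(θ) = 1 / (1 + exp(−a(θ − b)))
P_1 = 1/(1+e^{1.4878}) = 0.1843
P_2 = 1/(1+e^{3.8830}) = 0.0202
L = (1−P_1) × P_2 = 0.8157 × 0.0202 = 0.01646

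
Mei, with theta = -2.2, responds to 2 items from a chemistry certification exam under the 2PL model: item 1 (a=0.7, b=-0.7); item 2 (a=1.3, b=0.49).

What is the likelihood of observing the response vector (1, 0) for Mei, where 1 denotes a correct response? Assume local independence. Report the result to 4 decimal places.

0.2516

P(theta) = 1 / (1 + exp(−a(theta − b)))
P_1 = 1/(1+e^{1.0500}) = 0.2592
P_2 = 1/(1+e^{3.4970}) = 0.0294
L = P_1 × (1−P_2) = 0.2592 × 0.9706 = 0.25160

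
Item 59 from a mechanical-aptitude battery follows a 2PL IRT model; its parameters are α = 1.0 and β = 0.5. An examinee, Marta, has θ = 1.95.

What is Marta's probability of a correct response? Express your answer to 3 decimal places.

0.810

P(θ) = 1 / (1 + exp(−α(θ − β)))
Exponent: 1.0 × (1.95 − 0.5) = 1.4500
1/(1 + e^{-1.4500}) = 0.8100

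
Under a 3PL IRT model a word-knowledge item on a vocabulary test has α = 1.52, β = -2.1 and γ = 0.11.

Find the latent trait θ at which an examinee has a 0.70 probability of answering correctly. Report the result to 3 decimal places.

P(θ) = γ + (1 − γ) · 1 / (1 + exp(−α(θ − β)))
Remove guessing floor: (0.70 − 0.11)/(1 − 0.11) = 0.6629
logit = ln(0.6629/0.3371) = 0.6763
θ = β + logit/(α) = -2.1 + 0.6763/1.5200 = -1.6550

-1.655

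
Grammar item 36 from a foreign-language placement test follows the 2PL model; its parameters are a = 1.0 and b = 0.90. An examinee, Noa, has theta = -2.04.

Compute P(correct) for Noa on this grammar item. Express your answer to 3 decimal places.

P(theta) = 1 / (1 + exp(−a(theta − b)))
Exponent: 1.0 × (-2.04 − 0.90) = -2.9400
1/(1 + e^{2.9400}) = 0.0502

0.050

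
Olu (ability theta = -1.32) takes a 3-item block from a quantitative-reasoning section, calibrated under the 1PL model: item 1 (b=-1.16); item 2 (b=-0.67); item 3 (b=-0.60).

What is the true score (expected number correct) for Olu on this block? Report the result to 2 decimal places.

1.13

P(theta) = 1 / (1 + exp(−(theta − b)))
P_1 = 1/(1+e^{0.1600}) = 0.4601
P_2 = 1/(1+e^{0.6500}) = 0.3430
P_3 = 1/(1+e^{0.7200}) = 0.3274
E[score] = 0.4601 + 0.3430 + 0.3274 = 1.1305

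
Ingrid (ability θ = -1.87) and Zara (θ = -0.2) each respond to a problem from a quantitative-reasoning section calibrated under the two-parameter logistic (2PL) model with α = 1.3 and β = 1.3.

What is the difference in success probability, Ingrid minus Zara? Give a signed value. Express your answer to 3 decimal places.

-0.109

P(θ) = 1 / (1 + exp(−α(θ − β)))
P(Ingrid) = 0.0160  [exponent -4.1210]
P(Zara) = 0.1246  [exponent -1.9500]
Difference = 0.0160 − 0.1246 = -0.1086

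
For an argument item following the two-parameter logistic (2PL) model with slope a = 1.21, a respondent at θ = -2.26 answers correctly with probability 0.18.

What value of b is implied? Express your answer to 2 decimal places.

P(θ) = 1 / (1 + exp(−a(θ − b)))
logit(0.18) = ln(0.18/0.82) = -1.5163
b = θ − logit/(a) = -2.26 − (-1.5163)/1.2100 = -1.0068

-1.01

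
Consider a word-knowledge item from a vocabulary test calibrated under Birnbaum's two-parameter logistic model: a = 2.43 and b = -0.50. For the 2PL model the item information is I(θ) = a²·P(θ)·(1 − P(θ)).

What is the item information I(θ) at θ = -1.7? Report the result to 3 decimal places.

0.288

P = 1/(1+e^{2.9160}) = 0.0514
P(1−P) = 0.0514 × 0.9486 = 0.0487
I = a² × P(1−P) = 2.43² × 0.0487 = 0.28774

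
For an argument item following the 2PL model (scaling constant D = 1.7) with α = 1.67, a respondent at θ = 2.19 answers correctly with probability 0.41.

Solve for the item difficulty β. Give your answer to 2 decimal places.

2.32

P(θ) = 1 / (1 + exp(−D·α(θ − β)))
logit(0.41) = ln(0.41/0.59) = -0.3640
β = θ − logit/(1.7·α) = 2.19 − (-0.3640)/2.8390 = 2.3182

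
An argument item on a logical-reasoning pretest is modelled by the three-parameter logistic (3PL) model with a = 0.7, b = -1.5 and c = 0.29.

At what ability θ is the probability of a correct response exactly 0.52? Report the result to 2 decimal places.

-2.55

P(θ) = c + (1 − c) · 1 / (1 + exp(−a(θ − b)))
Remove guessing floor: (0.52 − 0.29)/(1 − 0.29) = 0.3239
logit = ln(0.3239/0.6761) = -0.7357
θ = b + logit/(a) = -1.5 + (-0.7357)/0.7000 = -2.5510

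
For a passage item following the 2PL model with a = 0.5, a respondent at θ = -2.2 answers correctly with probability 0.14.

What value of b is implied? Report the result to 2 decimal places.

P(θ) = 1 / (1 + exp(−a(θ − b)))
logit(0.14) = ln(0.14/0.86) = -1.8153
b = θ − logit/(a) = -2.2 − (-1.8153)/0.5000 = 1.4306

1.43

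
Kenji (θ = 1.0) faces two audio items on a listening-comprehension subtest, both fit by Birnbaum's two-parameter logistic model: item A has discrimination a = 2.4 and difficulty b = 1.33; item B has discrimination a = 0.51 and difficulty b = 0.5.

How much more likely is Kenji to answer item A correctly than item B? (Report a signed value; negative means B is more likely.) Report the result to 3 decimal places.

-0.252

P(θ) = 1 / (1 + exp(−a(θ − b)))
P_A = 0.3117
P_B = 0.5634
P_A − P_B = -0.2517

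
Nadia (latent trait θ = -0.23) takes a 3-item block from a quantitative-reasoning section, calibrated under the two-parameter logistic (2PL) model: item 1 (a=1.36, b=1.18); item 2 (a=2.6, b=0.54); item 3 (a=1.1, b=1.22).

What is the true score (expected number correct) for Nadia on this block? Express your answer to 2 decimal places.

0.42

P(θ) = 1 / (1 + exp(−a(θ − b)))
P_1 = 1/(1+e^{1.9176}) = 0.1281
P_2 = 1/(1+e^{2.0020}) = 0.1190
P_3 = 1/(1+e^{1.5950}) = 0.1687
E[score] = 0.1281 + 0.1190 + 0.1687 = 0.4158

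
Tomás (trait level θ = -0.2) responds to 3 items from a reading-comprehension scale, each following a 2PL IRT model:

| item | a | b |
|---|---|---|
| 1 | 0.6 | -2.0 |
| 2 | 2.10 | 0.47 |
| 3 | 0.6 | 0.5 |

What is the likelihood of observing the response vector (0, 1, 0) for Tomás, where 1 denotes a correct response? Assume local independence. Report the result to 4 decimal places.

0.0301

P(θ) = 1 / (1 + exp(−a(θ − b)))
P_1 = 1/(1+e^{-1.0800}) = 0.7465
P_2 = 1/(1+e^{1.4070}) = 0.1967
P_3 = 1/(1+e^{0.4200}) = 0.3965
L = (1−P_1) × P_2 × (1−P_3) = 0.2535 × 0.1967 × 0.6035 = 0.03009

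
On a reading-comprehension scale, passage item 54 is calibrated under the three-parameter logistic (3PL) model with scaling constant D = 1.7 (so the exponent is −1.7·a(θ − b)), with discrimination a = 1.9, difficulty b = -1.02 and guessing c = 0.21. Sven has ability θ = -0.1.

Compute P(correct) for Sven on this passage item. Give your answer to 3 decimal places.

0.962

P(θ) = c + (1 − c) · 1 / (1 + exp(−D·a(θ − b)))
Exponent: 1.7 × 1.9 × (-0.1 − (-1.02)) = 2.9716
1/(1 + e^{-2.9716}) = 0.9513
P = 0.21 + 0.79 × 0.9513 = 0.9615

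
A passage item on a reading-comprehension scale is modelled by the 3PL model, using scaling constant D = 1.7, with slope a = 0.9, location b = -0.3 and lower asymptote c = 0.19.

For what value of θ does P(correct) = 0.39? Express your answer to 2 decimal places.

-1.03

P(θ) = c + (1 − c) · 1 / (1 + exp(−D·a(θ − b)))
Remove guessing floor: (0.39 − 0.19)/(1 − 0.19) = 0.2469
logit = ln(0.2469/0.7531) = -1.1151
θ = b + logit/(1.7·a) = -0.3 + (-1.1151)/1.5300 = -1.0289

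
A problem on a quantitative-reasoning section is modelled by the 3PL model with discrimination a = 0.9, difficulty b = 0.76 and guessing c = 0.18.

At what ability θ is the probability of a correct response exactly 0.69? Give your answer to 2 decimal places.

1.31

P(θ) = c + (1 − c) · 1 / (1 + exp(−a(θ − b)))
Remove guessing floor: (0.69 − 0.18)/(1 − 0.18) = 0.6220
logit = ln(0.6220/0.3780) = 0.4978
θ = b + logit/(a) = 0.76 + 0.4978/0.9000 = 1.3132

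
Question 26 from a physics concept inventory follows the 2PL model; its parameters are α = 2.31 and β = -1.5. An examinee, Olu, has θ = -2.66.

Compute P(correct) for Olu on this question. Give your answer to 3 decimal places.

P(θ) = 1 / (1 + exp(−α(θ − β)))
Exponent: 2.31 × (-2.66 − (-1.5)) = -2.6796
1/(1 + e^{2.6796}) = 0.0642

0.064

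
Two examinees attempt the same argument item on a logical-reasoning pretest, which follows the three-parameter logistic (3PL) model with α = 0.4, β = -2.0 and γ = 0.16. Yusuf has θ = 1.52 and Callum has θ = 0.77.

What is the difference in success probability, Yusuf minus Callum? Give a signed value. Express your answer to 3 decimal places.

0.043

P(θ) = γ + (1 − γ) · 1 / (1 + exp(−α(θ − β)))
P(Yusuf) = 0.8349  [exponent 1.4080]
P(Callum) = 0.7915  [exponent 1.1080]
Difference = 0.8349 − 0.7915 = 0.0434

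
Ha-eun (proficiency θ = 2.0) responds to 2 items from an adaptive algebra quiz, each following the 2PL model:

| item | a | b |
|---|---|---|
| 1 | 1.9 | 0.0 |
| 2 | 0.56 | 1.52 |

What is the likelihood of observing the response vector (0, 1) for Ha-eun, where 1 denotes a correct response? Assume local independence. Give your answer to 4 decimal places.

0.0124

P(θ) = 1 / (1 + exp(−a(θ − b)))
P_1 = 1/(1+e^{-3.8000}) = 0.9781
P_2 = 1/(1+e^{-0.2688}) = 0.5668
L = (1−P_1) × P_2 = 0.0219 × 0.5668 = 0.01240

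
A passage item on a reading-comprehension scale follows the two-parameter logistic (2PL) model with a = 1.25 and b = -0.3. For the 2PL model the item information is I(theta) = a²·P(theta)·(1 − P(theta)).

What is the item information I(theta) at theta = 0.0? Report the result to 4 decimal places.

P = 1/(1+e^{-0.3750}) = 0.5927
P(1−P) = 0.5927 × 0.4073 = 0.2414
I = a² × P(1−P) = 1.25² × 0.2414 = 0.37721

0.3772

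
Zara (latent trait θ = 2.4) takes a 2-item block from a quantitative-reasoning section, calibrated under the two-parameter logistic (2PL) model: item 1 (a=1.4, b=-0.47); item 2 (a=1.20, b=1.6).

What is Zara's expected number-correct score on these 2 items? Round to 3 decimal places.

1.705

P(θ) = 1 / (1 + exp(−a(θ − b)))
P_1 = 1/(1+e^{-4.0180}) = 0.9823
P_2 = 1/(1+e^{-0.9600}) = 0.7231
E[score] = 0.9823 + 0.7231 = 1.7055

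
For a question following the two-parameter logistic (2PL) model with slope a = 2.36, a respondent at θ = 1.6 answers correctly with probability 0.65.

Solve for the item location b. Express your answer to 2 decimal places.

P(θ) = 1 / (1 + exp(−a(θ − b)))
logit(0.65) = ln(0.65/0.35) = 0.6190
b = θ − logit/(a) = 1.6 − 0.6190/2.3600 = 1.3377

1.34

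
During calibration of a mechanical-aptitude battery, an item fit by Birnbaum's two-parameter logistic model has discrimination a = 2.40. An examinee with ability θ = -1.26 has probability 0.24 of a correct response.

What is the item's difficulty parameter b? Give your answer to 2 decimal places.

-0.78

P(θ) = 1 / (1 + exp(−a(θ − b)))
logit(0.24) = ln(0.24/0.76) = -1.1527
b = θ − logit/(a) = -1.26 − (-1.1527)/2.4000 = -0.7797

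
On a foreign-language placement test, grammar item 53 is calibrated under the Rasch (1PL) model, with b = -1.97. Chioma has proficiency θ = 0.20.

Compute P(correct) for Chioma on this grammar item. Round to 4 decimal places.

P(θ) = 1 / (1 + exp(−(θ − b)))
Exponent: (0.20 − (-1.97)) = 2.1700
1/(1 + e^{-2.1700}) = 0.8975
P = 0.8975

0.8975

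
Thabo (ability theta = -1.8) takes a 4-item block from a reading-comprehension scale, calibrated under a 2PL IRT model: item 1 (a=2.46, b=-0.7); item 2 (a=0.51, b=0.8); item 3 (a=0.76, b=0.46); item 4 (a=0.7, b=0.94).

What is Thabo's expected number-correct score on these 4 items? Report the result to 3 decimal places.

P(theta) = 1 / (1 + exp(−a(theta − b)))
P_1 = 1/(1+e^{2.7060}) = 0.0626
P_2 = 1/(1+e^{1.3260}) = 0.2098
P_3 = 1/(1+e^{1.7176}) = 0.1522
P_4 = 1/(1+e^{1.9180}) = 0.1281
E[score] = 0.0626 + 0.2098 + 0.1522 + 0.1281 = 0.5527

0.553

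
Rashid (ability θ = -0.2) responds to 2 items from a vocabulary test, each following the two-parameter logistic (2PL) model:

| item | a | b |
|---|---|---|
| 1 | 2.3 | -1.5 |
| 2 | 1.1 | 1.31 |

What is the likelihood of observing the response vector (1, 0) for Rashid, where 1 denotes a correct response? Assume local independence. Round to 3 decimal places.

0.800

P(θ) = 1 / (1 + exp(−a(θ − b)))
P_1 = 1/(1+e^{-2.9900}) = 0.9521
P_2 = 1/(1+e^{1.6610}) = 0.1596
L = P_1 × (1−P_2) = 0.9521 × 0.8404 = 0.80014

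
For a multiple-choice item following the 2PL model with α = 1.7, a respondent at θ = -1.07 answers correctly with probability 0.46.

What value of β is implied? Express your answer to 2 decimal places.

-0.98

P(θ) = 1 / (1 + exp(−α(θ − β)))
logit(0.46) = ln(0.46/0.54) = -0.1603
β = θ − logit/(α) = -1.07 − (-0.1603)/1.7000 = -0.9757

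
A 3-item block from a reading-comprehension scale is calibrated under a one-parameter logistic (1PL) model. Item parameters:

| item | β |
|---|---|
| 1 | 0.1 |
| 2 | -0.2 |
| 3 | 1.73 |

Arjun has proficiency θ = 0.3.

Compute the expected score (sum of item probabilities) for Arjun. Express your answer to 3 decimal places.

1.365

P(θ) = 1 / (1 + exp(−(θ − β)))
P_1 = 1/(1+e^{-0.2000}) = 0.5498
P_2 = 1/(1+e^{-0.5000}) = 0.6225
P_3 = 1/(1+e^{1.4300}) = 0.1931
E[score] = 0.5498 + 0.6225 + 0.1931 = 1.3654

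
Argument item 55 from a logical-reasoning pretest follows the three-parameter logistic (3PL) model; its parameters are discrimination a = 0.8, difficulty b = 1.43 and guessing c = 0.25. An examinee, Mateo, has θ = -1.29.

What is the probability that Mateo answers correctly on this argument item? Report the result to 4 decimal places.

P(θ) = c + (1 − c) · 1 / (1 + exp(−a(θ − b)))
Exponent: 0.8 × (-1.29 − 1.43) = -2.1760
1/(1 + e^{2.1760}) = 0.1019
P = 0.25 + 0.75 × 0.1019 = 0.3264

0.3264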